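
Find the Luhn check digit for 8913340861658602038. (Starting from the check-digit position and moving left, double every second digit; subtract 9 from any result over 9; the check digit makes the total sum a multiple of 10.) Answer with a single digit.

4

Partial digits right→left: 8 3 0 2 0 6 8 5 6 1 6 8 0 4 3 3 1 9 8
Double every second digit counting from the check-digit position (so the 1st, 3rd, 5th, ... of the partial from the right).
  doubled (with −9 where >9): 7 0 0 7 3 3 0 6 2 7 → sum 35
  kept as-is: 3 2 6 5 1 8 4 3 9 → sum 41
Total = 35 + 41 = 76.
Check digit = (10 − (76 mod 10)) mod 10 = 4.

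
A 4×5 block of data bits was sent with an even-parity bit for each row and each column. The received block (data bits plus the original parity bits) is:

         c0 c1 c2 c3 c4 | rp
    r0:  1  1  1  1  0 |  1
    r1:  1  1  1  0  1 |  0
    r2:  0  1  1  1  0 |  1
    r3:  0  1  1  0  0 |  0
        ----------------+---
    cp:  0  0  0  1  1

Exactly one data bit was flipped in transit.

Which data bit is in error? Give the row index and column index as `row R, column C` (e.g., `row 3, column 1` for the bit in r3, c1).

row 0, column 3

Recompute each row's even parity and compare to rp:
  r0: data parity 0, sent rp 1 → mismatch
  r1: data parity 0, sent rp 0 → ok
  r2: data parity 1, sent rp 1 → ok
  r3: data parity 0, sent rp 0 → ok
Recompute each column's even parity and compare to cp:
  c0: data parity 0, sent cp 0 → ok
  c1: data parity 0, sent cp 0 → ok
  c2: data parity 0, sent cp 0 → ok
  c3: data parity 0, sent cp 1 → mismatch
  c4: data parity 1, sent cp 1 → ok
Exactly one row (r0) and one column (c3) fail → the flipped bit is at their intersection.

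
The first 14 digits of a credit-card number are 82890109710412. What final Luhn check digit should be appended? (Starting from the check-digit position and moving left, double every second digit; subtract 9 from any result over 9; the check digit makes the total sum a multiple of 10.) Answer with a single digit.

Partial digits right→left: 2 1 4 0 1 7 9 0 1 0 9 8 2 8
Double every second digit counting from the check-digit position (so the 1st, 3rd, 5th, ... of the partial from the right).
  doubled (with −9 where >9): 4 8 2 9 2 9 4 → sum 38
  kept as-is: 1 0 7 0 0 8 8 → sum 24
Total = 38 + 24 = 62.
Check digit = (10 − (62 mod 10)) mod 10 = 8.

8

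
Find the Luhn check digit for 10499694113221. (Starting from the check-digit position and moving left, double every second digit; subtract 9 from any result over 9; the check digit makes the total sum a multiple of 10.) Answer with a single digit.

3

Partial digits right→left: 1 2 2 3 1 1 4 9 6 9 9 4 0 1
Double every second digit counting from the check-digit position (so the 1st, 3rd, 5th, ... of the partial from the right).
  doubled (with −9 where >9): 2 4 2 8 3 9 0 → sum 28
  kept as-is: 2 3 1 9 9 4 1 → sum 29
Total = 28 + 29 = 57.
Check digit = (10 − (57 mod 10)) mod 10 = 3.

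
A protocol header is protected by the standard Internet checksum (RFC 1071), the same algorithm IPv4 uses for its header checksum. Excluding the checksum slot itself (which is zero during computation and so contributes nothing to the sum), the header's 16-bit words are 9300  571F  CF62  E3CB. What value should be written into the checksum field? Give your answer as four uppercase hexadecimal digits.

One's-complement addition (fold any carry out of bit 15 back into bit 0):
  0x9300 + 0x571F = 0x0EA1F
  0xEA1F + 0xCF62 = 0x1B981 → wrap carry → 0xB982
  0xB982 + 0xE3CB = 0x19D4D → wrap carry → 0x9D4E
One's-complement sum = 0x9D4E.
Checksum = ~0x9D4E & 0xFFFF = 0x62B1.

62B1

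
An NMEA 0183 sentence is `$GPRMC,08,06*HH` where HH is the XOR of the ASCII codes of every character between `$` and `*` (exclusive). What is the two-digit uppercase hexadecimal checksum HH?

45

XOR the ASCII codes of the payload characters:
  'G' = 0x47 → acc = 0x47
  'P' = 0x50 → acc = 0x17
  'R' = 0x52 → acc = 0x45
  'M' = 0x4D → acc = 0x08
  'C' = 0x43 → acc = 0x4B
  ',' = 0x2C → acc = 0x67
  '0' = 0x30 → acc = 0x57
  '8' = 0x38 → acc = 0x6F
  ',' = 0x2C → acc = 0x43
  '0' = 0x30 → acc = 0x73
  '6' = 0x36 → acc = 0x45
Checksum = 0x45.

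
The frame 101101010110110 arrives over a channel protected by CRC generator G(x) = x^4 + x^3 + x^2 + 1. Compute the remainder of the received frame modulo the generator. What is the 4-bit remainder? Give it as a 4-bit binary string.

0010

Modulo-2 division of 101101010110110 by 11101:
  pos 0: 10110 XOR 11101 = 01011
  pos 1: 10111 XOR 11101 = 01010
  pos 2: 10100 XOR 11101 = 01001
  pos 3: 10011 XOR 11101 = 01110
  pos 4: 11100 XOR 11101 = 00001
  pos 8: 11101 XOR 11101 = 00000
Remainder = 0010 (nonzero — an error is detected).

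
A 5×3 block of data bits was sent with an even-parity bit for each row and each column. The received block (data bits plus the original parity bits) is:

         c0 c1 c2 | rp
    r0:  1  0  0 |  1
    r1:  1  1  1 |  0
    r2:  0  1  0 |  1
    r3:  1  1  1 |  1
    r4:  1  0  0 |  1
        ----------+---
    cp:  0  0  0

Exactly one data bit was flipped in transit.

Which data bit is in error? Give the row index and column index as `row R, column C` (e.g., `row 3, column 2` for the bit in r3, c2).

row 1, column 1

Recompute each row's even parity and compare to rp:
  r0: data parity 1, sent rp 1 → ok
  r1: data parity 1, sent rp 0 → mismatch
  r2: data parity 1, sent rp 1 → ok
  r3: data parity 1, sent rp 1 → ok
  r4: data parity 1, sent rp 1 → ok
Recompute each column's even parity and compare to cp:
  c0: data parity 0, sent cp 0 → ok
  c1: data parity 1, sent cp 0 → mismatch
  c2: data parity 0, sent cp 0 → ok
Exactly one row (r1) and one column (c1) fail → the flipped bit is at their intersection.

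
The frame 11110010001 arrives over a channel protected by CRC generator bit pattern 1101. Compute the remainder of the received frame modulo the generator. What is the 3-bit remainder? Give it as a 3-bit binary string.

100

Modulo-2 division of 11110010001 by 1101:
  pos 0: 1111 XOR 1101 = 0010
  pos 2: 1000 XOR 1101 = 0101
  pos 3: 1011 XOR 1101 = 0110
  pos 4: 1100 XOR 1101 = 0001
  pos 7: 1001 XOR 1101 = 0100
Remainder = 100 (nonzero — an error is detected).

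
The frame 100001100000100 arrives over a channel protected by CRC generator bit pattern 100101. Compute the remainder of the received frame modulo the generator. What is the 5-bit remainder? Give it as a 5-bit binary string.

01110

Modulo-2 division of 100001100000100 by 100101:
  pos 0: 100001 XOR 100101 = 000100
  pos 3: 100100 XOR 100101 = 000001
  pos 8: 100010 XOR 100101 = 000111
Remainder = 01110 (nonzero — an error is detected).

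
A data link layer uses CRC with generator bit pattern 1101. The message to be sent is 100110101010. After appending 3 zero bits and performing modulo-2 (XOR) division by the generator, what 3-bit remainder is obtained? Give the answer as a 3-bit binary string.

Append 3 zeros: 100110101010000. Divide by 1101 (XOR where the leading bit is 1):
  pos 0: 1001 XOR 1101 = 0100
  pos 1: 1001 XOR 1101 = 0100
  pos 2: 1000 XOR 1101 = 0101
  pos 3: 1011 XOR 1101 = 0110
  pos 4: 1100 XOR 1101 = 0001
  pos 7: 1101 XOR 1101 = 0000
Remainder (last 3 bits) = 000. This is the CRC / FCS.

000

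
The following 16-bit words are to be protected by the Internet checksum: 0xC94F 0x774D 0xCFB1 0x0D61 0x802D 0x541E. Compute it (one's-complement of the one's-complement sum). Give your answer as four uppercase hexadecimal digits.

0E04

One's-complement addition (fold any carry out of bit 15 back into bit 0):
  0xC94F + 0x774D = 0x1409C → wrap carry → 0x409D
  0x409D + 0xCFB1 = 0x1104E → wrap carry → 0x104F
  0x104F + 0x0D61 = 0x01DB0
  0x1DB0 + 0x802D = 0x09DDD
  0x9DDD + 0x541E = 0x0F1FB
One's-complement sum = 0xF1FB.
Checksum = ~0xF1FB & 0xFFFF = 0x0E04.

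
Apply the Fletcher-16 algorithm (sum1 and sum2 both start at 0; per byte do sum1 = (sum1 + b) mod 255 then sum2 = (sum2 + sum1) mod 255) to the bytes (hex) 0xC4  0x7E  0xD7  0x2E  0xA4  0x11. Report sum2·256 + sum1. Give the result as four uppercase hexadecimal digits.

Running sums (mod 255):
  after byte 0 (0xC4): sum1=196, sum2=196
  after byte 1 (0x7E): sum1=67, sum2=8
  after byte 2 (0xD7): sum1=27, sum2=35
  after byte 3 (0x2E): sum1=73, sum2=108
  after byte 4 (0xA4): sum1=237, sum2=90
  after byte 5 (0x11): sum1=254, sum2=89
Checksum = sum2·256 + sum1 = 89·256 + 254 = 23038 = 0x59FE.

59FE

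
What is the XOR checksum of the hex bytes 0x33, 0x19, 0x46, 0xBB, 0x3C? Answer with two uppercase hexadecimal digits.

EB

XOR the bytes together:
  start with 0x33
  0x33 ⊕ 0x19 = 0x2A
  0x2A ⊕ 0x46 = 0x6C
  0x6C ⊕ 0xBB = 0xD7
  0xD7 ⊕ 0x3C = 0xEB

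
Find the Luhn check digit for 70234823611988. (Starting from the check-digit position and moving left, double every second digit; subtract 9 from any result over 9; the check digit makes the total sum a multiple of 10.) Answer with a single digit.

Partial digits right→left: 8 8 9 1 1 6 3 2 8 4 3 2 0 7
Double every second digit counting from the check-digit position (so the 1st, 3rd, 5th, ... of the partial from the right).
  doubled (with −9 where >9): 7 9 2 6 7 6 0 → sum 37
  kept as-is: 8 1 6 2 4 2 7 → sum 30
Total = 37 + 30 = 67.
Check digit = (10 − (67 mod 10)) mod 10 = 3.

3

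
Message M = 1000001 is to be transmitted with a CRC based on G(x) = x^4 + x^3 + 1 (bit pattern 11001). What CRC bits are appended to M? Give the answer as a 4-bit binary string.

Append 4 zeros: 10000010000. Divide by 11001 (XOR where the leading bit is 1):
  pos 0: 10000 XOR 11001 = 01001
  pos 1: 10010 XOR 11001 = 01011
  pos 2: 10111 XOR 11001 = 01110
  pos 3: 11100 XOR 11001 = 00101
  pos 5: 10100 XOR 11001 = 01101
  pos 6: 11010 XOR 11001 = 00011
Remainder (last 4 bits) = 0011. This is the CRC / FCS.

0011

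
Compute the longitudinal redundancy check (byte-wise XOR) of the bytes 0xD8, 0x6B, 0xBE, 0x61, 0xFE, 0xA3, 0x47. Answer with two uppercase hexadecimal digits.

76

XOR the bytes together:
  start with 0xD8
  0xD8 ⊕ 0x6B = 0xB3
  0xB3 ⊕ 0xBE = 0x0D
  0x0D ⊕ 0x61 = 0x6C
  0x6C ⊕ 0xFE = 0x92
  0x92 ⊕ 0xA3 = 0x31
  0x31 ⊕ 0x47 = 0x76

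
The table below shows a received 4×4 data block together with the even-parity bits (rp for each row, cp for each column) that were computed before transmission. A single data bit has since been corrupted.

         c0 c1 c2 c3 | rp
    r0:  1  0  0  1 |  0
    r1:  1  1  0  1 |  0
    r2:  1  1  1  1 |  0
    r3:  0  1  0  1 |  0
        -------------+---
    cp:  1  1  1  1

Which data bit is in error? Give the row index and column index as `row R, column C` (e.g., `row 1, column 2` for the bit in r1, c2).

Recompute each row's even parity and compare to rp:
  r0: data parity 0, sent rp 0 → ok
  r1: data parity 1, sent rp 0 → mismatch
  r2: data parity 0, sent rp 0 → ok
  r3: data parity 0, sent rp 0 → ok
Recompute each column's even parity and compare to cp:
  c0: data parity 1, sent cp 1 → ok
  c1: data parity 1, sent cp 1 → ok
  c2: data parity 1, sent cp 1 → ok
  c3: data parity 0, sent cp 1 → mismatch
Exactly one row (r1) and one column (c3) fail → the flipped bit is at their intersection.

row 1, column 3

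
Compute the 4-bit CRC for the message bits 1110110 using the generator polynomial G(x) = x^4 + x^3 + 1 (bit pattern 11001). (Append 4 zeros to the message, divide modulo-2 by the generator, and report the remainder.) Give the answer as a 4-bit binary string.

Append 4 zeros: 11101100000. Divide by 11001 (XOR where the leading bit is 1):
  pos 0: 11101 XOR 11001 = 00100
  pos 2: 10010 XOR 11001 = 01011
  pos 3: 10110 XOR 11001 = 01111
  pos 4: 11110 XOR 11001 = 00111
  pos 6: 11100 XOR 11001 = 00101
Remainder (last 4 bits) = 0101. This is the CRC / FCS.

0101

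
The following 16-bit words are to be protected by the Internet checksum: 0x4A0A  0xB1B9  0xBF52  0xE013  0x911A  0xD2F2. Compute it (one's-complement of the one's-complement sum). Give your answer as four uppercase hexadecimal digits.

00C8

One's-complement addition (fold any carry out of bit 15 back into bit 0):
  0x4A0A + 0xB1B9 = 0x0FBC3
  0xFBC3 + 0xBF52 = 0x1BB15 → wrap carry → 0xBB16
  0xBB16 + 0xE013 = 0x19B29 → wrap carry → 0x9B2A
  0x9B2A + 0x911A = 0x12C44 → wrap carry → 0x2C45
  0x2C45 + 0xD2F2 = 0x0FF37
One's-complement sum = 0xFF37.
Checksum = ~0xFF37 & 0xFFFF = 0x00C8.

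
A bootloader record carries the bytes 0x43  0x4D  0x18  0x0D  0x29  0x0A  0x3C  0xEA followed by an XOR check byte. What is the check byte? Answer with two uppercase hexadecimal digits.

EE

XOR the bytes together:
  start with 0x43
  0x43 ⊕ 0x4D = 0x0E
  0x0E ⊕ 0x18 = 0x16
  0x16 ⊕ 0x0D = 0x1B
  0x1B ⊕ 0x29 = 0x32
  0x32 ⊕ 0x0A = 0x38
  0x38 ⊕ 0x3C = 0x04
  0x04 ⊕ 0xEA = 0xEE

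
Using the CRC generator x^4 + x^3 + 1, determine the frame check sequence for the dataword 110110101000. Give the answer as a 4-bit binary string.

0001

Append 4 zeros: 1101101010000000. Divide by 11001 (XOR where the leading bit is 1):
  pos 0: 11011 XOR 11001 = 00010
  pos 3: 10010 XOR 11001 = 01011
  pos 4: 10111 XOR 11001 = 01110
  pos 5: 11100 XOR 11001 = 00101
  pos 7: 10100 XOR 11001 = 01101
  pos 8: 11010 XOR 11001 = 00011
  pos 11: 11000 XOR 11001 = 00001
Remainder (last 4 bits) = 0001. This is the CRC / FCS.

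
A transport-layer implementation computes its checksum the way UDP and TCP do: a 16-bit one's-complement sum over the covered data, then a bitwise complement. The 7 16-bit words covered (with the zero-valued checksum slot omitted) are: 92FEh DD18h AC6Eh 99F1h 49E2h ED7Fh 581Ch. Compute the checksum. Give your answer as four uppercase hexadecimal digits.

One's-complement addition (fold any carry out of bit 15 back into bit 0):
  0x92FE + 0xDD18 = 0x17016 → wrap carry → 0x7017
  0x7017 + 0xAC6E = 0x11C85 → wrap carry → 0x1C86
  0x1C86 + 0x99F1 = 0x0B677
  0xB677 + 0x49E2 = 0x10059 → wrap carry → 0x005A
  0x005A + 0xED7F = 0x0EDD9
  0xEDD9 + 0x581C = 0x145F5 → wrap carry → 0x45F6
One's-complement sum = 0x45F6.
Checksum = ~0x45F6 & 0xFFFF = 0xBA09.

BA09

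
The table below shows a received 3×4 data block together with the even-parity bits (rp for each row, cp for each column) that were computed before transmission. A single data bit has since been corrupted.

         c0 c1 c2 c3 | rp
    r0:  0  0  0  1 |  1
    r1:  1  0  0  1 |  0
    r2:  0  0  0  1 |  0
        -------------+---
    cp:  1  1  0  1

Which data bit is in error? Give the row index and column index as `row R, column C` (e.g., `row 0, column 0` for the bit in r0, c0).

row 2, column 1

Recompute each row's even parity and compare to rp:
  r0: data parity 1, sent rp 1 → ok
  r1: data parity 0, sent rp 0 → ok
  r2: data parity 1, sent rp 0 → mismatch
Recompute each column's even parity and compare to cp:
  c0: data parity 1, sent cp 1 → ok
  c1: data parity 0, sent cp 1 → mismatch
  c2: data parity 0, sent cp 0 → ok
  c3: data parity 1, sent cp 1 → ok
Exactly one row (r2) and one column (c1) fail → the flipped bit is at their intersection.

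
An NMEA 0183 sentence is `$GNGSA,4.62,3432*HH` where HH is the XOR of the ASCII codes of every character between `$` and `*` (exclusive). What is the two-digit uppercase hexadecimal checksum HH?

XOR the ASCII codes of the payload characters:
  'G' = 0x47 → acc = 0x47
  'N' = 0x4E → acc = 0x09
  'G' = 0x47 → acc = 0x4E
  'S' = 0x53 → acc = 0x1D
  'A' = 0x41 → acc = 0x5C
  ',' = 0x2C → acc = 0x70
  '4' = 0x34 → acc = 0x44
  '.' = 0x2E → acc = 0x6A
  '6' = 0x36 → acc = 0x5C
  '2' = 0x32 → acc = 0x6E
  ',' = 0x2C → acc = 0x42
  '3' = 0x33 → acc = 0x71
  '4' = 0x34 → acc = 0x45
  '3' = 0x33 → acc = 0x76
  '2' = 0x32 → acc = 0x44
Checksum = 0x44.

44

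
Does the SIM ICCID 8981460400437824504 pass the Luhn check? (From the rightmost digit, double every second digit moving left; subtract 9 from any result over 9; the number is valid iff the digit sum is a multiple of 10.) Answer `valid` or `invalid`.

From the right, keep odd positions and double even positions (subtract 9 from any doubled value over 9):
  doubled (positions 2,4,...): 0 8 7 6 0 8 3 2 9 → sum 43
  kept (positions 1,3,...): 4 5 2 7 4 0 0 4 8 8 → sum 42
Total = 85.
85 mod 10 = 5, so the number is invalid.

invalid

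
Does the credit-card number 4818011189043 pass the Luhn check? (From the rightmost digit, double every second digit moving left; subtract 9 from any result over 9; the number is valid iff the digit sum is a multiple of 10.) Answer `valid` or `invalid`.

invalid

From the right, keep odd positions and double even positions (subtract 9 from any doubled value over 9):
  doubled (positions 2,4,...): 8 9 2 2 7 7 → sum 35
  kept (positions 1,3,...): 3 0 8 1 0 1 4 → sum 17
Total = 52.
52 mod 10 = 2, so the number is invalid.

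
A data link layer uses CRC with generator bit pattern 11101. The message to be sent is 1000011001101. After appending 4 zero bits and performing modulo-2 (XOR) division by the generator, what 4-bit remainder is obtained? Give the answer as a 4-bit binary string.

Append 4 zeros: 10000110011010000. Divide by 11101 (XOR where the leading bit is 1):
  pos 0: 10000 XOR 11101 = 01101
  pos 1: 11011 XOR 11101 = 00110
  pos 3: 11010 XOR 11101 = 00111
  pos 5: 11101 XOR 11101 = 00000
  pos 10: 10100 XOR 11101 = 01001
  pos 11: 10010 XOR 11101 = 01111
  pos 12: 11110 XOR 11101 = 00011
Remainder (last 4 bits) = 0011. This is the CRC / FCS.

0011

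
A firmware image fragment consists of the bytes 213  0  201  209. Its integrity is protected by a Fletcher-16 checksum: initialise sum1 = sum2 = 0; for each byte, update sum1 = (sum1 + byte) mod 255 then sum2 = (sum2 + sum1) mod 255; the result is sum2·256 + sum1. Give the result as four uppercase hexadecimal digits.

Running sums (mod 255):
  after byte 0 (213): sum1=213, sum2=213
  after byte 1 (0): sum1=213, sum2=171
  after byte 2 (201): sum1=159, sum2=75
  after byte 3 (209): sum1=113, sum2=188
Checksum = sum2·256 + sum1 = 188·256 + 113 = 48241 = 0xBC71.

BC71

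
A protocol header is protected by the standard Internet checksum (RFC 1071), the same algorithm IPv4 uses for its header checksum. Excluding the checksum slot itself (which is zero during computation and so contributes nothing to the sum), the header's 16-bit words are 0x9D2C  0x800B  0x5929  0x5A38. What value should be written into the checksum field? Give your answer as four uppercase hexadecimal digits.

2F66

One's-complement addition (fold any carry out of bit 15 back into bit 0):
  0x9D2C + 0x800B = 0x11D37 → wrap carry → 0x1D38
  0x1D38 + 0x5929 = 0x07661
  0x7661 + 0x5A38 = 0x0D099
One's-complement sum = 0xD099.
Checksum = ~0xD099 & 0xFFFF = 0x2F66.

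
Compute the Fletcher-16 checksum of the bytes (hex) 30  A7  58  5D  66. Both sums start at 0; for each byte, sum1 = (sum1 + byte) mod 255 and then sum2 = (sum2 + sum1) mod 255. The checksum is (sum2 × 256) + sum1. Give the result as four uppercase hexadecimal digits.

Running sums (mod 255):
  after byte 0 (30): sum1=48, sum2=48
  after byte 1 (A7): sum1=215, sum2=8
  after byte 2 (58): sum1=48, sum2=56
  after byte 3 (5D): sum1=141, sum2=197
  after byte 4 (66): sum1=243, sum2=185
Checksum = sum2·256 + sum1 = 185·256 + 243 = 47603 = 0xB9F3.

B9F3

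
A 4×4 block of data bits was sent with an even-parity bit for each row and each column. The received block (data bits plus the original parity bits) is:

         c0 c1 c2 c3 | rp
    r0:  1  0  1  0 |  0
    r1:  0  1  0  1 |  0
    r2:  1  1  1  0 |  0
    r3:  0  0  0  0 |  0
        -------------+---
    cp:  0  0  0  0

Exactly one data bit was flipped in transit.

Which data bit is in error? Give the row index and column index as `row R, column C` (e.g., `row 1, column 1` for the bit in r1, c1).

row 2, column 3

Recompute each row's even parity and compare to rp:
  r0: data parity 0, sent rp 0 → ok
  r1: data parity 0, sent rp 0 → ok
  r2: data parity 1, sent rp 0 → mismatch
  r3: data parity 0, sent rp 0 → ok
Recompute each column's even parity and compare to cp:
  c0: data parity 0, sent cp 0 → ok
  c1: data parity 0, sent cp 0 → ok
  c2: data parity 0, sent cp 0 → ok
  c3: data parity 1, sent cp 0 → mismatch
Exactly one row (r2) and one column (c3) fail → the flipped bit is at their intersection.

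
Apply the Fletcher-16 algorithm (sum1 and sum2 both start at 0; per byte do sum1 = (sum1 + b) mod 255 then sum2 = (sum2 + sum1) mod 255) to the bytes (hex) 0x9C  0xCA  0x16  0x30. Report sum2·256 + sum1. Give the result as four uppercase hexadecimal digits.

Running sums (mod 255):
  after byte 0 (0x9C): sum1=156, sum2=156
  after byte 1 (0xCA): sum1=103, sum2=4
  after byte 2 (0x16): sum1=125, sum2=129
  after byte 3 (0x30): sum1=173, sum2=47
Checksum = sum2·256 + sum1 = 47·256 + 173 = 12205 = 0x2FAD.

2FAD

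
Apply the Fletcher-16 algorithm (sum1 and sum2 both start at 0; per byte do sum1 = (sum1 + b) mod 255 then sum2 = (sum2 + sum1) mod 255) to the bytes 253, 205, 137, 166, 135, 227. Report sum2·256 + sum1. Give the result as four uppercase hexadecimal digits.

Running sums (mod 255):
  after byte 0 (253): sum1=253, sum2=253
  after byte 1 (205): sum1=203, sum2=201
  after byte 2 (137): sum1=85, sum2=31
  after byte 3 (166): sum1=251, sum2=27
  after byte 4 (135): sum1=131, sum2=158
  after byte 5 (227): sum1=103, sum2=6
Checksum = sum2·256 + sum1 = 6·256 + 103 = 1639 = 0x0667.

0667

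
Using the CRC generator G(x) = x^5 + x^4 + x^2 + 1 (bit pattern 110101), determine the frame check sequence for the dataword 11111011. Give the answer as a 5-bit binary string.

Append 5 zeros: 1111101100000. Divide by 110101 (XOR where the leading bit is 1):
  pos 0: 111110 XOR 110101 = 001011
  pos 2: 101111 XOR 110101 = 011010
  pos 3: 110100 XOR 110101 = 000001
Remainder (last 5 bits) = 10000. This is the CRC / FCS.

10000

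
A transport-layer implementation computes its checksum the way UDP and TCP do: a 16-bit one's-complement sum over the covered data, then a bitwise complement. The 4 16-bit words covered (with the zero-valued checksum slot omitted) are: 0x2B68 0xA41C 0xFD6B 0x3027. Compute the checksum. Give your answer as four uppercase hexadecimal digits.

One's-complement addition (fold any carry out of bit 15 back into bit 0):
  0x2B68 + 0xA41C = 0x0CF84
  0xCF84 + 0xFD6B = 0x1CCEF → wrap carry → 0xCCF0
  0xCCF0 + 0x3027 = 0x0FD17
One's-complement sum = 0xFD17.
Checksum = ~0xFD17 & 0xFFFF = 0x02E8.

02E8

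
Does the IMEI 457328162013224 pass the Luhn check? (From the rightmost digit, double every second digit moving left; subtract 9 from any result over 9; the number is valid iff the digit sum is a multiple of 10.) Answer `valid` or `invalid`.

From the right, keep odd positions and double even positions (subtract 9 from any doubled value over 9):
  doubled (positions 2,4,...): 4 6 0 3 7 6 1 → sum 27
  kept (positions 1,3,...): 4 2 1 2 1 2 7 4 → sum 23
Total = 50.
50 mod 10 = 0, so the number is valid.

valid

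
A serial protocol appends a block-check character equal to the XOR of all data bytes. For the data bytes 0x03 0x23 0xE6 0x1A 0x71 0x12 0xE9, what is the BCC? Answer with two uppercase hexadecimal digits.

XOR the bytes together:
  start with 0x03
  0x03 ⊕ 0x23 = 0x20
  0x20 ⊕ 0xE6 = 0xC6
  0xC6 ⊕ 0x1A = 0xDC
  0xDC ⊕ 0x71 = 0xAD
  0xAD ⊕ 0x12 = 0xBF
  0xBF ⊕ 0xE9 = 0x56

56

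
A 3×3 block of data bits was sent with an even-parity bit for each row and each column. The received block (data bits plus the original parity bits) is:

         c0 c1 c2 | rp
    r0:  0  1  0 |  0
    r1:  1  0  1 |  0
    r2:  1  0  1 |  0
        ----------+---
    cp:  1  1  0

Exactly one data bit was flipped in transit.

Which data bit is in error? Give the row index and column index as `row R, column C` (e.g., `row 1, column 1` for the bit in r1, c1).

row 0, column 0

Recompute each row's even parity and compare to rp:
  r0: data parity 1, sent rp 0 → mismatch
  r1: data parity 0, sent rp 0 → ok
  r2: data parity 0, sent rp 0 → ok
Recompute each column's even parity and compare to cp:
  c0: data parity 0, sent cp 1 → mismatch
  c1: data parity 1, sent cp 1 → ok
  c2: data parity 0, sent cp 0 → ok
Exactly one row (r0) and one column (c0) fail → the flipped bit is at their intersection.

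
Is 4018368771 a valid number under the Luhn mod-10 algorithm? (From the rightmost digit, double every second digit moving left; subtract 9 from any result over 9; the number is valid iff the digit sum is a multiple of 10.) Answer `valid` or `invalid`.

From the right, keep odd positions and double even positions (subtract 9 from any doubled value over 9):
  doubled (positions 2,4,...): 5 7 6 2 8 → sum 28
  kept (positions 1,3,...): 1 7 6 8 0 → sum 22
Total = 50.
50 mod 10 = 0, so the number is valid.

valid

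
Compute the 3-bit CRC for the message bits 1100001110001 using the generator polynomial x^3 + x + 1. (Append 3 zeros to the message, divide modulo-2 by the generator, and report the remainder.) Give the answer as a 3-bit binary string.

Append 3 zeros: 1100001110001000. Divide by 1011 (XOR where the leading bit is 1):
  pos 0: 1100 XOR 1011 = 0111
  pos 1: 1110 XOR 1011 = 0101
  pos 2: 1010 XOR 1011 = 0001
  pos 5: 1111 XOR 1011 = 0100
  pos 6: 1000 XOR 1011 = 0011
  pos 8: 1100 XOR 1011 = 0111
  pos 9: 1111 XOR 1011 = 0100
  pos 10: 1000 XOR 1011 = 0011
  pos 12: 1100 XOR 1011 = 0111
Remainder (last 3 bits) = 111. This is the CRC / FCS.

111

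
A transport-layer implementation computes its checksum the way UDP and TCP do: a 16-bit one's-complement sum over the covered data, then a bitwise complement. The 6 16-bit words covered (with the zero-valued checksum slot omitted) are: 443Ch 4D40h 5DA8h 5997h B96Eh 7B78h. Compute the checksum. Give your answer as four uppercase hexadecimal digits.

825C

One's-complement addition (fold any carry out of bit 15 back into bit 0):
  0x443C + 0x4D40 = 0x0917C
  0x917C + 0x5DA8 = 0x0EF24
  0xEF24 + 0x5997 = 0x148BB → wrap carry → 0x48BC
  0x48BC + 0xB96E = 0x1022A → wrap carry → 0x022B
  0x022B + 0x7B78 = 0x07DA3
One's-complement sum = 0x7DA3.
Checksum = ~0x7DA3 & 0xFFFF = 0x825C.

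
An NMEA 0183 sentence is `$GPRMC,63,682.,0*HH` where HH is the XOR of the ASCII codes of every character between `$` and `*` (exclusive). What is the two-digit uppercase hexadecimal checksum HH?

40

XOR the ASCII codes of the payload characters:
  'G' = 0x47 → acc = 0x47
  'P' = 0x50 → acc = 0x17
  'R' = 0x52 → acc = 0x45
  'M' = 0x4D → acc = 0x08
  'C' = 0x43 → acc = 0x4B
  ',' = 0x2C → acc = 0x67
  '6' = 0x36 → acc = 0x51
  '3' = 0x33 → acc = 0x62
  ',' = 0x2C → acc = 0x4E
  '6' = 0x36 → acc = 0x78
  '8' = 0x38 → acc = 0x40
  '2' = 0x32 → acc = 0x72
  '.' = 0x2E → acc = 0x5C
  ',' = 0x2C → acc = 0x70
  '0' = 0x30 → acc = 0x40
Checksum = 0x40.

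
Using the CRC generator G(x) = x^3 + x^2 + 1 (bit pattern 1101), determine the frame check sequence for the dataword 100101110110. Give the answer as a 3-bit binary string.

101

Append 3 zeros: 100101110110000. Divide by 1101 (XOR where the leading bit is 1):
  pos 0: 1001 XOR 1101 = 0100
  pos 1: 1000 XOR 1101 = 0101
  pos 2: 1011 XOR 1101 = 0110
  pos 3: 1101 XOR 1101 = 0000
  pos 7: 1011 XOR 1101 = 0110
  pos 8: 1100 XOR 1101 = 0001
  pos 11: 1000 XOR 1101 = 0101
Remainder (last 3 bits) = 101. This is the CRC / FCS.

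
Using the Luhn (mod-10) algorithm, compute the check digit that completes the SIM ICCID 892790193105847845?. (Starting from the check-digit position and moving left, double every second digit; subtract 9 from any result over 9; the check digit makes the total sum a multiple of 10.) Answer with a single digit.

6

Partial digits right→left: 5 4 8 7 4 8 5 0 1 3 9 1 0 9 7 2 9 8
Double every second digit counting from the check-digit position (so the 1st, 3rd, 5th, ... of the partial from the right).
  doubled (with −9 where >9): 1 7 8 1 2 9 0 5 9 → sum 42
  kept as-is: 4 7 8 0 3 1 9 2 8 → sum 42
Total = 42 + 42 = 84.
Check digit = (10 − (84 mod 10)) mod 10 = 6.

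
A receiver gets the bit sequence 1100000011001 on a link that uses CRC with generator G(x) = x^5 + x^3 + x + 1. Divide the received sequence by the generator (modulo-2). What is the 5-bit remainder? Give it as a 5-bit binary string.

Modulo-2 division of 1100000011001 by 101011:
  pos 0: 110000 XOR 101011 = 011011
  pos 1: 110110 XOR 101011 = 011101
  pos 2: 111010 XOR 101011 = 010001
  pos 3: 100011 XOR 101011 = 001000
  pos 5: 100010 XOR 101011 = 001001
  pos 7: 100101 XOR 101011 = 001110
Remainder = 01110 (nonzero — an error is detected).

01110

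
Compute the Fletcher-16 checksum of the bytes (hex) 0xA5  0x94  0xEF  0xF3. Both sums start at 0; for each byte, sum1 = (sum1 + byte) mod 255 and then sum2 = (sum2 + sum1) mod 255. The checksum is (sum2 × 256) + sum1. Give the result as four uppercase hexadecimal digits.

Running sums (mod 255):
  after byte 0 (0xA5): sum1=165, sum2=165
  after byte 1 (0x94): sum1=58, sum2=223
  after byte 2 (0xEF): sum1=42, sum2=10
  after byte 3 (0xF3): sum1=30, sum2=40
Checksum = sum2·256 + sum1 = 40·256 + 30 = 10270 = 0x281E.

281E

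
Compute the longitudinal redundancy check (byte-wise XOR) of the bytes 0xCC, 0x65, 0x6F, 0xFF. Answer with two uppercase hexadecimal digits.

XOR the bytes together:
  start with 0xCC
  0xCC ⊕ 0x65 = 0xA9
  0xA9 ⊕ 0x6F = 0xC6
  0xC6 ⊕ 0xFF = 0x39

39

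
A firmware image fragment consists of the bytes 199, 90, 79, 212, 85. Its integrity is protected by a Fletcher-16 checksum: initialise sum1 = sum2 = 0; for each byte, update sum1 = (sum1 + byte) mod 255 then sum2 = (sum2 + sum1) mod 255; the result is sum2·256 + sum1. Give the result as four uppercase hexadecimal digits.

3D9B

Running sums (mod 255):
  after byte 0 (199): sum1=199, sum2=199
  after byte 1 (90): sum1=34, sum2=233
  after byte 2 (79): sum1=113, sum2=91
  after byte 3 (212): sum1=70, sum2=161
  after byte 4 (85): sum1=155, sum2=61
Checksum = sum2·256 + sum1 = 61·256 + 155 = 15771 = 0x3D9B.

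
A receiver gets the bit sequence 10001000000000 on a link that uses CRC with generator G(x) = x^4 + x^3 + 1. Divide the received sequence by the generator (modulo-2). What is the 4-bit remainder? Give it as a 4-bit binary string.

Modulo-2 division of 10001000000000 by 11001:
  pos 0: 10001 XOR 11001 = 01000
  pos 1: 10000 XOR 11001 = 01001
  pos 2: 10010 XOR 11001 = 01011
  pos 3: 10110 XOR 11001 = 01111
  pos 4: 11110 XOR 11001 = 00111
  pos 6: 11100 XOR 11001 = 00101
  pos 8: 10100 XOR 11001 = 01101
  pos 9: 11010 XOR 11001 = 00011
Remainder = 0011 (nonzero — an error is detected).

0011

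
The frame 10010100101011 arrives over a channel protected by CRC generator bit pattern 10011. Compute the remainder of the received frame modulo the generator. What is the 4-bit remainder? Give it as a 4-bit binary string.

Modulo-2 division of 10010100101011 by 10011:
  pos 0: 10010 XOR 10011 = 00001
  pos 4: 11001 XOR 10011 = 01010
  pos 5: 10100 XOR 10011 = 00111
  pos 7: 11110 XOR 10011 = 01101
  pos 8: 11011 XOR 10011 = 01000
  pos 9: 10001 XOR 10011 = 00010
Remainder = 0010 (nonzero — an error is detected).

0010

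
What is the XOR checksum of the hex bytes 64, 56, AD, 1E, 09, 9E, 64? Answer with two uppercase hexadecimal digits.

72

XOR the bytes together:
  start with 0x64
  0x64 ⊕ 0x56 = 0x32
  0x32 ⊕ 0xAD = 0x9F
  0x9F ⊕ 0x1E = 0x81
  0x81 ⊕ 0x09 = 0x88
  0x88 ⊕ 0x9E = 0x16
  0x16 ⊕ 0x64 = 0x72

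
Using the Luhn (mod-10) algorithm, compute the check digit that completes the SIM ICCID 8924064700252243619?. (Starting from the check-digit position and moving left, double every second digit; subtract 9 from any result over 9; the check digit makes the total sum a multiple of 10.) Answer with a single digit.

Partial digits right→left: 9 1 6 3 4 2 2 5 2 0 0 7 4 6 0 4 2 9 8
Double every second digit counting from the check-digit position (so the 1st, 3rd, 5th, ... of the partial from the right).
  doubled (with −9 where >9): 9 3 8 4 4 0 8 0 4 7 → sum 47
  kept as-is: 1 3 2 5 0 7 6 4 9 → sum 37
Total = 47 + 37 = 84.
Check digit = (10 − (84 mod 10)) mod 10 = 6.

6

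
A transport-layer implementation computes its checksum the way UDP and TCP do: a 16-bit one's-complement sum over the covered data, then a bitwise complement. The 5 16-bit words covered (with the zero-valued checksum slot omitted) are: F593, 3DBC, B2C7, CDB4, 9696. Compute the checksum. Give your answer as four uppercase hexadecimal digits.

One's-complement addition (fold any carry out of bit 15 back into bit 0):
  0xF593 + 0x3DBC = 0x1334F → wrap carry → 0x3350
  0x3350 + 0xB2C7 = 0x0E617
  0xE617 + 0xCDB4 = 0x1B3CB → wrap carry → 0xB3CC
  0xB3CC + 0x9696 = 0x14A62 → wrap carry → 0x4A63
One's-complement sum = 0x4A63.
Checksum = ~0x4A63 & 0xFFFF = 0xB59C.

B59C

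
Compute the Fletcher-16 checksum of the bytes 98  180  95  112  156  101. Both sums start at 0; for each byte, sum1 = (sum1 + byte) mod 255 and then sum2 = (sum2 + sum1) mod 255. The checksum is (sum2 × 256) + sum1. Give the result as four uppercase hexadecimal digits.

Running sums (mod 255):
  after byte 0 (98): sum1=98, sum2=98
  after byte 1 (180): sum1=23, sum2=121
  after byte 2 (95): sum1=118, sum2=239
  after byte 3 (112): sum1=230, sum2=214
  after byte 4 (156): sum1=131, sum2=90
  after byte 5 (101): sum1=232, sum2=67
Checksum = sum2·256 + sum1 = 67·256 + 232 = 17384 = 0x43E8.

43E8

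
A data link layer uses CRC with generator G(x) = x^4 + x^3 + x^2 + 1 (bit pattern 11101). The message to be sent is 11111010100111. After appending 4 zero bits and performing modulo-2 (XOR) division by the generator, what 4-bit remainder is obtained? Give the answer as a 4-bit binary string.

Append 4 zeros: 111110101001110000. Divide by 11101 (XOR where the leading bit is 1):
  pos 0: 11111 XOR 11101 = 00010
  pos 3: 10010 XOR 11101 = 01111
  pos 4: 11111 XOR 11101 = 00010
  pos 7: 10001 XOR 11101 = 01100
  pos 8: 11001 XOR 11101 = 00100
  pos 10: 10010 XOR 11101 = 01111
  pos 11: 11110 XOR 11101 = 00011
Remainder (last 4 bits) = 1100. This is the CRC / FCS.

1100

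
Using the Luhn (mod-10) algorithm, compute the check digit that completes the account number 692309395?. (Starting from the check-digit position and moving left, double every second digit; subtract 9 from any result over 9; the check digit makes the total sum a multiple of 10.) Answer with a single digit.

Partial digits right→left: 5 9 3 9 0 3 2 9 6
Double every second digit counting from the check-digit position (so the 1st, 3rd, 5th, ... of the partial from the right).
  doubled (with −9 where >9): 1 6 0 4 3 → sum 14
  kept as-is: 9 9 3 9 → sum 30
Total = 14 + 30 = 44.
Check digit = (10 − (44 mod 10)) mod 10 = 6.

6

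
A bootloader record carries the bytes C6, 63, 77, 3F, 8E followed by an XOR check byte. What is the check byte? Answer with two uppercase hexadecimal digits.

63

XOR the bytes together:
  start with 0xC6
  0xC6 ⊕ 0x63 = 0xA5
  0xA5 ⊕ 0x77 = 0xD2
  0xD2 ⊕ 0x3F = 0xED
  0xED ⊕ 0x8E = 0x63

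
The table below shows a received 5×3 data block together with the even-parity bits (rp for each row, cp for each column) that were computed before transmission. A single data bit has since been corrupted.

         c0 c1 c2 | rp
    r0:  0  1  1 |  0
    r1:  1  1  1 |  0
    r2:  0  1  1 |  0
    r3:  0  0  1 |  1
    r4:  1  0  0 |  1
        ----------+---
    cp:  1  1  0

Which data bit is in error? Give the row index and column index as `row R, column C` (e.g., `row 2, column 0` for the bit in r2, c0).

row 1, column 0

Recompute each row's even parity and compare to rp:
  r0: data parity 0, sent rp 0 → ok
  r1: data parity 1, sent rp 0 → mismatch
  r2: data parity 0, sent rp 0 → ok
  r3: data parity 1, sent rp 1 → ok
  r4: data parity 1, sent rp 1 → ok
Recompute each column's even parity and compare to cp:
  c0: data parity 0, sent cp 1 → mismatch
  c1: data parity 1, sent cp 1 → ok
  c2: data parity 0, sent cp 0 → ok
Exactly one row (r1) and one column (c0) fail → the flipped bit is at their intersection.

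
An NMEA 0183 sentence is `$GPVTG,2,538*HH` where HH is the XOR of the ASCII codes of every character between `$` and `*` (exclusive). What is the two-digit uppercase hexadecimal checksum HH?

XOR the ASCII codes of the payload characters:
  'G' = 0x47 → acc = 0x47
  'P' = 0x50 → acc = 0x17
  'V' = 0x56 → acc = 0x41
  'T' = 0x54 → acc = 0x15
  'G' = 0x47 → acc = 0x52
  ',' = 0x2C → acc = 0x7E
  '2' = 0x32 → acc = 0x4C
  ',' = 0x2C → acc = 0x60
  '5' = 0x35 → acc = 0x55
  '3' = 0x33 → acc = 0x66
  '8' = 0x38 → acc = 0x5E
Checksum = 0x5E.

5E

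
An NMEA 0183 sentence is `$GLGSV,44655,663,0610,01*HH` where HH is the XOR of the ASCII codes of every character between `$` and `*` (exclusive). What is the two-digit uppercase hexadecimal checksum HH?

4A

XOR the ASCII codes of the payload characters:
  'G' = 0x47 → acc = 0x47
  'L' = 0x4C → acc = 0x0B
  'G' = 0x47 → acc = 0x4C
  'S' = 0x53 → acc = 0x1F
  'V' = 0x56 → acc = 0x49
  ',' = 0x2C → acc = 0x65
  '4' = 0x34 → acc = 0x51
  '4' = 0x34 → acc = 0x65
  '6' = 0x36 → acc = 0x53
  '5' = 0x35 → acc = 0x66
  '5' = 0x35 → acc = 0x53
  ',' = 0x2C → acc = 0x7F
  '6' = 0x36 → acc = 0x49
  '6' = 0x36 → acc = 0x7F
  '3' = 0x33 → acc = 0x4C
  ',' = 0x2C → acc = 0x60
  '0' = 0x30 → acc = 0x50
  '6' = 0x36 → acc = 0x66
  '1' = 0x31 → acc = 0x57
  '0' = 0x30 → acc = 0x67
  ',' = 0x2C → acc = 0x4B
  '0' = 0x30 → acc = 0x7B
  '1' = 0x31 → acc = 0x4A
Checksum = 0x4A.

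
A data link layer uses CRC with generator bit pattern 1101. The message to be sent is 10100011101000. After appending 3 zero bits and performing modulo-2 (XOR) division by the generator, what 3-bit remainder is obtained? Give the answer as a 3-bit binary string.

000

Append 3 zeros: 10100011101000000. Divide by 1101 (XOR where the leading bit is 1):
  pos 0: 1010 XOR 1101 = 0111
  pos 1: 1110 XOR 1101 = 0011
  pos 3: 1101 XOR 1101 = 0000
  pos 7: 1101 XOR 1101 = 0000
Remainder (last 3 bits) = 000. This is the CRC / FCS.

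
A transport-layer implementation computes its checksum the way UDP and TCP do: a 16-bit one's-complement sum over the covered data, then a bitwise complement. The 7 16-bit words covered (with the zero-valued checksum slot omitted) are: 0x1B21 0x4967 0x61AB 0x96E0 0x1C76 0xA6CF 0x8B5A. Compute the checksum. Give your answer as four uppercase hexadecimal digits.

544B

One's-complement addition (fold any carry out of bit 15 back into bit 0):
  0x1B21 + 0x4967 = 0x06488
  0x6488 + 0x61AB = 0x0C633
  0xC633 + 0x96E0 = 0x15D13 → wrap carry → 0x5D14
  0x5D14 + 0x1C76 = 0x0798A
  0x798A + 0xA6CF = 0x12059 → wrap carry → 0x205A
  0x205A + 0x8B5A = 0x0ABB4
One's-complement sum = 0xABB4.
Checksum = ~0xABB4 & 0xFFFF = 0x544B.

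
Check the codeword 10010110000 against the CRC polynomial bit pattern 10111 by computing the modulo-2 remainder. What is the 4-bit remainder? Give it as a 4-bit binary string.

Modulo-2 division of 10010110000 by 10111:
  pos 0: 10010 XOR 10111 = 00101
  pos 2: 10111 XOR 10111 = 00000
Remainder = 0000 (zero — the frame passes the CRC check).

0000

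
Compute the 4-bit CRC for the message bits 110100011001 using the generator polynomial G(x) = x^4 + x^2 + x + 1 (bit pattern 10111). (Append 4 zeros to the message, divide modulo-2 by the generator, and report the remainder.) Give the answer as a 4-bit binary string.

Append 4 zeros: 1101000110010000. Divide by 10111 (XOR where the leading bit is 1):
  pos 0: 11010 XOR 10111 = 01101
  pos 1: 11010 XOR 10111 = 01101
  pos 2: 11010 XOR 10111 = 01101
  pos 3: 11011 XOR 10111 = 01100
  pos 4: 11001 XOR 10111 = 01110
  pos 5: 11100 XOR 10111 = 01011
  pos 6: 10110 XOR 10111 = 00001
  pos 10: 11000 XOR 10111 = 01111
  pos 11: 11110 XOR 10111 = 01001
Remainder (last 4 bits) = 1001. This is the CRC / FCS.

1001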